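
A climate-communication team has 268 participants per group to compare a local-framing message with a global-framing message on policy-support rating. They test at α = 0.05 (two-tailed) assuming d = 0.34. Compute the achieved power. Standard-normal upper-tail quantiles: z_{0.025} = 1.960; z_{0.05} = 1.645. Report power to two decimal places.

power ≈ 0.98

For two equal groups, power = Φ(d·√(n/2) − z_{α/2}).
d·√(n/2) = 0.34 × √(268/2) = 0.34 × 11.576 = 3.936.
z_β = 3.936 − 1.960 = 1.976.
Power = Φ(1.976) = 0.976.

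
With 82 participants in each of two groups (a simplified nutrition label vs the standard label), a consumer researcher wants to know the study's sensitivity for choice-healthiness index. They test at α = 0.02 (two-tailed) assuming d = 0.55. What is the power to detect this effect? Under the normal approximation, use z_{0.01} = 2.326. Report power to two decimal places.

For two equal groups, power = Φ(d·√(n/2) − z_{α/2}).
d·√(n/2) = 0.55 × √(82/2) = 0.55 × 6.403 = 3.522.
z_β = 3.522 − 2.326 = 1.196.
Power = Φ(1.196) = 0.884.

power ≈ 0.88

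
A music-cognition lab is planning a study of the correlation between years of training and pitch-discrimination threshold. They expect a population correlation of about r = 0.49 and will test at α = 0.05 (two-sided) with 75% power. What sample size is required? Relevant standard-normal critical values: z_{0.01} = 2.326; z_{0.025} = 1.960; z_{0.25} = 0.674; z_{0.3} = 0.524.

n = 28

Fisher's z: C = ½·ln((1+r)/(1−r)) = ½·ln(2.9216) = 0.5361.
n = ((z_{α/2} + z_β)/C)² + 3.
(1.960 + 0.674) / 0.5361 = 2.634 / 0.5361 = 4.913.
n = 4.913² + 3 = 24.14 + 3 = 27.1.
Round up.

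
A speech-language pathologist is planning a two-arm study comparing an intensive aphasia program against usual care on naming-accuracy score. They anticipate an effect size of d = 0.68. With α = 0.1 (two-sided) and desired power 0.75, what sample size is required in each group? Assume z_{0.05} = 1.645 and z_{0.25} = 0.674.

For two independent groups with equal n: n = 2·((z_{α/2} + z_β) / d)².
z_{α/2} + z_β = 1.645 + 0.674 = 2.319.
n = 2 × (2.319 / 0.68)² = 2 × 3.410² = 2 × 11.63 = 23.3.
Round up to the next whole participant.

n = 24 per group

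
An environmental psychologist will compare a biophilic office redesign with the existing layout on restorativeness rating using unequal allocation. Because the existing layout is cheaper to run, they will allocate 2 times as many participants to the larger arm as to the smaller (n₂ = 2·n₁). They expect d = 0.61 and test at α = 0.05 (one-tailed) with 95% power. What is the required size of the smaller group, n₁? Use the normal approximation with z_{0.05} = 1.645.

n₁ = 44

With allocation ratio k = n₂/n₁ = 2, Var(x̄₁−x̄₂) = σ²(1/n₁ + 1/(k·n₁)) = σ²·(k+1)/(k·n₁).
So n₁ = (1 + 1/k)·((z_{α} + z_β)/d)² = 1.500 × (3.290/0.61)².
n₁ = 1.500 × 29.09 = 43.6.
Round up: n₁ = 44, giving n₂ = 2 × 44 = 88.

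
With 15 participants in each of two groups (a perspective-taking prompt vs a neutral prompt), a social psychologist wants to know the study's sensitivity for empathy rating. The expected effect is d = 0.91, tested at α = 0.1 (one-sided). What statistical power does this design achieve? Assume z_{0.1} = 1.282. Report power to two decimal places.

power ≈ 0.89

For two equal groups, power = Φ(d·√(n/2) − z_{α}).
d·√(n/2) = 0.91 × √(15/2) = 0.91 × 2.739 = 2.492.
z_β = 2.492 − 1.282 = 1.210.
Power = Φ(1.210) = 0.887.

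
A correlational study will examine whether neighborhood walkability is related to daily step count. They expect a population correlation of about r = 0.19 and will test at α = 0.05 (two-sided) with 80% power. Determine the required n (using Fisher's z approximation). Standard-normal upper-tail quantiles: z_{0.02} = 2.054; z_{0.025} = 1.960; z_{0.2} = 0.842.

Fisher's z: C = ½·ln((1+r)/(1−r)) = ½·ln(1.4691) = 0.1923.
n = ((z_{α/2} + z_β)/C)² + 3.
(1.960 + 0.842) / 0.1923 = 2.802 / 0.1923 = 14.571.
n = 14.571² + 3 = 212.31 + 3 = 215.3.
Round up.

n = 216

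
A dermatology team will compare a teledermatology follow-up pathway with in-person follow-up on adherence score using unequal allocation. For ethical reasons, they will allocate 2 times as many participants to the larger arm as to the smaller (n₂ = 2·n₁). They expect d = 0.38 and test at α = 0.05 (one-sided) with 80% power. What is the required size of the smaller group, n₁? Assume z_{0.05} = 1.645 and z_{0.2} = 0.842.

n₁ = 65

With allocation ratio k = n₂/n₁ = 2, Var(x̄₁−x̄₂) = σ²(1/n₁ + 1/(k·n₁)) = σ²·(k+1)/(k·n₁).
So n₁ = (1 + 1/k)·((z_{α} + z_β)/d)² = 1.500 × (2.487/0.38)².
n₁ = 1.500 × 42.83 = 64.3.
Round up: n₁ = 65, giving n₂ = 2 × 65 = 130.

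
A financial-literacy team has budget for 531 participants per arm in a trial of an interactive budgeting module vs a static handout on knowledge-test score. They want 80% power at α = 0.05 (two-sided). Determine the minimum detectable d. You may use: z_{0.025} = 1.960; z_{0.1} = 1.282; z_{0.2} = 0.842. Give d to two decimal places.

For two independent groups of n = 531 each: d_min = (z_{α/2} + z_β)·√(2/n).
z-sum = 1.960 + 0.842 = 2.802.
d_min = 2.802 × √(2/531) = 2.802 × 0.0614 = 0.172.

d_min ≈ 0.17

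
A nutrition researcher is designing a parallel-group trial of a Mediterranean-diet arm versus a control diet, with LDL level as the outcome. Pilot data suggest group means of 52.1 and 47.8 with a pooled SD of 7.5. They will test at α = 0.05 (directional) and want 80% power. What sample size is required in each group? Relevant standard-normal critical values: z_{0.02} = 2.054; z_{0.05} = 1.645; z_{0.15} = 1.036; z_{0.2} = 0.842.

Cohen's d = |M₁ − M₂| / SD_pooled = |52.1 − 47.8| / 7.5 = 4.3 / 7.5 = 0.573.
For two independent groups with equal n: n = 2·((z_{α} + z_β) / d)².
z_{α} + z_β = 1.645 + 0.842 = 2.487.
n = 2 × (2.487 / 0.573)² = 2 × 4.340² = 2 × 18.84 = 37.7.
Round up to the next whole participant.

n = 38 per group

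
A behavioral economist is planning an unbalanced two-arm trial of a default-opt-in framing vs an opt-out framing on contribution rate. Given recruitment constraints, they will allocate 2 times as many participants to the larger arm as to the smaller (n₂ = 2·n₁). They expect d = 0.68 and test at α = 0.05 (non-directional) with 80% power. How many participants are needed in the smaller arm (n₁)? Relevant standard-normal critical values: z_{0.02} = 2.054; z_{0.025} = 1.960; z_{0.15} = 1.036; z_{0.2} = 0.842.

n₁ = 26

With allocation ratio k = n₂/n₁ = 2, Var(x̄₁−x̄₂) = σ²(1/n₁ + 1/(k·n₁)) = σ²·(k+1)/(k·n₁).
So n₁ = (1 + 1/k)·((z_{α/2} + z_β)/d)² = 1.500 × (2.802/0.68)².
n₁ = 1.500 × 16.98 = 25.5.
Round up: n₁ = 26, giving n₂ = 2 × 26 = 52.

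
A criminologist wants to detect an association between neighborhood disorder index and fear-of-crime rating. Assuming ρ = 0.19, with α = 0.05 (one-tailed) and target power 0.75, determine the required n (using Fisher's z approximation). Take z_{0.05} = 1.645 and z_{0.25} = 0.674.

Fisher's z: C = ½·ln((1+r)/(1−r)) = ½·ln(1.4691) = 0.1923.
n = ((z_{α} + z_β)/C)² + 3.
(1.645 + 0.674) / 0.1923 = 2.319 / 0.1923 = 12.059.
n = 12.059² + 3 = 145.43 + 3 = 148.4.
Round up.

n = 149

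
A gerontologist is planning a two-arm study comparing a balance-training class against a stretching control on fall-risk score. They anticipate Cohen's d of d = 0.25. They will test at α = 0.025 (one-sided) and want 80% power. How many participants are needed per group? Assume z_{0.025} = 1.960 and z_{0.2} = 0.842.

n = 252 per group

For two independent groups with equal n: n = 2·((z_{α} + z_β) / d)².
z_{α} + z_β = 1.960 + 0.842 = 2.802.
n = 2 × (2.802 / 0.25)² = 2 × 11.208² = 2 × 125.62 = 251.2.
Round up to the next whole participant.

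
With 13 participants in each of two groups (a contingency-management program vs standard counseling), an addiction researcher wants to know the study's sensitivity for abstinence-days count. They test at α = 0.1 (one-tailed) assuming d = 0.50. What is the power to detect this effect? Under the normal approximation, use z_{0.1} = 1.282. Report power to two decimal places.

power ≈ 0.50

For two equal groups, power = Φ(d·√(n/2) − z_{α}).
d·√(n/2) = 0.50 × √(13/2) = 0.50 × 2.550 = 1.275.
z_β = 1.275 − 1.282 = -0.007.
Power = Φ(-0.007) = 0.497.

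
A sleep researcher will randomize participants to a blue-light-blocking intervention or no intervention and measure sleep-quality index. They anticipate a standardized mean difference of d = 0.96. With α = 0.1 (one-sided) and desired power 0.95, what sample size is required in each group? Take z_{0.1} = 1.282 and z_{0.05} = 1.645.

n = 19 per group

For two independent groups with equal n: n = 2·((z_{α} + z_β) / d)².
z_{α} + z_β = 1.282 + 1.645 = 2.927.
n = 2 × (2.927 / 0.96)² = 2 × 3.049² = 2 × 9.30 = 18.6.
Round up to the next whole participant.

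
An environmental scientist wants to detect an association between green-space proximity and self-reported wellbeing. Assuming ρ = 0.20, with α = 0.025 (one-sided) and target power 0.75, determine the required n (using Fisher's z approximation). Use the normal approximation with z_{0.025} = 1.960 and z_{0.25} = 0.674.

Fisher's z: C = ½·ln((1+r)/(1−r)) = ½·ln(1.5000) = 0.2027.
n = ((z_{α} + z_β)/C)² + 3.
(1.960 + 0.674) / 0.2027 = 2.634 / 0.2027 = 12.995.
n = 12.995² + 3 = 168.86 + 3 = 171.9.
Round up.

n = 172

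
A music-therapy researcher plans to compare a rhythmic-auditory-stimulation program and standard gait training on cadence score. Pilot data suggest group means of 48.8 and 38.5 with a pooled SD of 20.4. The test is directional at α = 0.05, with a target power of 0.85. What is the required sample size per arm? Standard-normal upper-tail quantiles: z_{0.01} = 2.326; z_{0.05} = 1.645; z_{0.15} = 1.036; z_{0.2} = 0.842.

Cohen's d = |M₁ − M₂| / SD_pooled = |48.8 − 38.5| / 20.4 = 10.3 / 20.4 = 0.505.
For two independent groups with equal n: n = 2·((z_{α} + z_β) / d)².
z_{α} + z_β = 1.645 + 1.036 = 2.681.
n = 2 × (2.681 / 0.505)² = 2 × 5.309² = 2 × 28.18 = 56.4.
Round up to the next whole participant.

n = 57 per group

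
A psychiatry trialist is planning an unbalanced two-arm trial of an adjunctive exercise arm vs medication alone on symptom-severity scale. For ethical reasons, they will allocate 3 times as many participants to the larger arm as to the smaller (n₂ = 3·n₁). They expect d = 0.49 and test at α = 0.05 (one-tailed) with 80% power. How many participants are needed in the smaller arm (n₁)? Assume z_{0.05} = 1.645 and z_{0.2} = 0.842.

n₁ = 35

With allocation ratio k = n₂/n₁ = 3, Var(x̄₁−x̄₂) = σ²(1/n₁ + 1/(k·n₁)) = σ²·(k+1)/(k·n₁).
So n₁ = (1 + 1/k)·((z_{α} + z_β)/d)² = 1.333 × (2.487/0.49)².
n₁ = 1.333 × 25.76 = 34.3.
Round up: n₁ = 35, giving n₂ = 3 × 35 = 105.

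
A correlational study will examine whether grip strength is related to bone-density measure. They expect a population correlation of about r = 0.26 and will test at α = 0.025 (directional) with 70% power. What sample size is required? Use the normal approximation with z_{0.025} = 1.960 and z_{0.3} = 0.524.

Fisher's z: C = ½·ln((1+r)/(1−r)) = ½·ln(1.7027) = 0.2661.
n = ((z_{α} + z_β)/C)² + 3.
(1.960 + 0.524) / 0.2661 = 2.484 / 0.2661 = 9.335.
n = 9.335² + 3 = 87.14 + 3 = 90.1.
Round up.

n = 91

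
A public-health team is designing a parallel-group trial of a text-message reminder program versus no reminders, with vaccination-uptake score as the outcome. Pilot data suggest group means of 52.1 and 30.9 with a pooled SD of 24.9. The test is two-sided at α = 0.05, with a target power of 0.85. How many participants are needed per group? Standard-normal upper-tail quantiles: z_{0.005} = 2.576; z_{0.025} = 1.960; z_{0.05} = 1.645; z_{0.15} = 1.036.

n = 25 per group

Cohen's d = |M₁ − M₂| / SD_pooled = |52.1 − 30.9| / 24.9 = 21.2 / 24.9 = 0.851.
For two independent groups with equal n: n = 2·((z_{α/2} + z_β) / d)².
z_{α/2} + z_β = 1.960 + 1.036 = 2.996.
n = 2 × (2.996 / 0.851)² = 2 × 3.521² = 2 × 12.39 = 24.8.
Round up to the next whole participant.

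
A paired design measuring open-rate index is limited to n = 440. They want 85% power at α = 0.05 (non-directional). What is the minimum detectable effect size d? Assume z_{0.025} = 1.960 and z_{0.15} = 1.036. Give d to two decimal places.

For a single sample (or paired design) of n = 440: d_min = (z_{α/2} + z_β)/√n.
z-sum = 1.960 + 1.036 = 2.996.
d_min = 2.996 / √440 = 2.996 / 20.976 = 0.143.

d_min ≈ 0.14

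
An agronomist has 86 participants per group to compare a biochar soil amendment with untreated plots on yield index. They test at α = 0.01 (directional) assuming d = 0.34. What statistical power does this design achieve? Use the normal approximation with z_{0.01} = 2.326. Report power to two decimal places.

power ≈ 0.46

For two equal groups, power = Φ(d·√(n/2) − z_{α}).
d·√(n/2) = 0.34 × √(86/2) = 0.34 × 6.557 = 2.230.
z_β = 2.230 − 2.326 = -0.096.
Power = Φ(-0.096) = 0.462.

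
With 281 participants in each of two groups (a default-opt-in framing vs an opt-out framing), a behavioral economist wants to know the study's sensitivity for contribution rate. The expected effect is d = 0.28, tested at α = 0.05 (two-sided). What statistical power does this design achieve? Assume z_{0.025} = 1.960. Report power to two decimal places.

For two equal groups, power = Φ(d·√(n/2) − z_{α/2}).
d·√(n/2) = 0.28 × √(281/2) = 0.28 × 11.853 = 3.319.
z_β = 3.319 − 1.960 = 1.359.
Power = Φ(1.359) = 0.913.

power ≈ 0.91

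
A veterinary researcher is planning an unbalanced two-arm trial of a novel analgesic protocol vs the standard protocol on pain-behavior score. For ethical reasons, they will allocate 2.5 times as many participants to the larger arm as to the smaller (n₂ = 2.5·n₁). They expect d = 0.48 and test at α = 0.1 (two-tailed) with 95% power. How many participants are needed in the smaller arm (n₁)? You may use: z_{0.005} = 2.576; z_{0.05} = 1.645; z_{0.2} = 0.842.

n₁ = 66

With allocation ratio k = n₂/n₁ = 2.5, Var(x̄₁−x̄₂) = σ²(1/n₁ + 1/(k·n₁)) = σ²·(k+1)/(k·n₁).
So n₁ = (1 + 1/k)·((z_{α/2} + z_β)/d)² = 1.400 × (3.290/0.48)².
n₁ = 1.400 × 46.98 = 65.8.
Round up: n₁ = 66, giving n₂ = 2.5 × 66 = 165.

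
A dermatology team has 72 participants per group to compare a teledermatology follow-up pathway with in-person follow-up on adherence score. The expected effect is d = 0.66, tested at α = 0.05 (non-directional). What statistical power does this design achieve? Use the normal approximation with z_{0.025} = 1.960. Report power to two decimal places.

For two equal groups, power = Φ(d·√(n/2) − z_{α/2}).
d·√(n/2) = 0.66 × √(72/2) = 0.66 × 6.000 = 3.960.
z_β = 3.960 − 1.960 = 2.000.
Power = Φ(2.000) = 0.977.

power ≈ 0.98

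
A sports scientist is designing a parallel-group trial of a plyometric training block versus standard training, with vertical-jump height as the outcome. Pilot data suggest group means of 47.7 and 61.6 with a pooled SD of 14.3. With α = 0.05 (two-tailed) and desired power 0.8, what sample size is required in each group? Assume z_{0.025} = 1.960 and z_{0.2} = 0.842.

Cohen's d = |M₁ − M₂| / SD_pooled = |47.7 − 61.6| / 14.3 = 13.9 / 14.3 = 0.972.
For two independent groups with equal n: n = 2·((z_{α/2} + z_β) / d)².
z_{α/2} + z_β = 1.960 + 0.842 = 2.802.
n = 2 × (2.802 / 0.972)² = 2 × 2.883² = 2 × 8.31 = 16.6.
Round up to the next whole participant.

n = 17 per group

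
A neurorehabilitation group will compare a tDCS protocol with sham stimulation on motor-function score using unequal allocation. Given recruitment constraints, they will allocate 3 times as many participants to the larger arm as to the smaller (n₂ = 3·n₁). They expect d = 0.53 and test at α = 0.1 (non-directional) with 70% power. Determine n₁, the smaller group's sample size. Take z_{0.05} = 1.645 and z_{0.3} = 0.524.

With allocation ratio k = n₂/n₁ = 3, Var(x̄₁−x̄₂) = σ²(1/n₁ + 1/(k·n₁)) = σ²·(k+1)/(k·n₁).
So n₁ = (1 + 1/k)·((z_{α/2} + z_β)/d)² = 1.333 × (2.169/0.53)².
n₁ = 1.333 × 16.75 = 22.3.
Round up: n₁ = 23, giving n₂ = 3 × 23 = 69.

n₁ = 23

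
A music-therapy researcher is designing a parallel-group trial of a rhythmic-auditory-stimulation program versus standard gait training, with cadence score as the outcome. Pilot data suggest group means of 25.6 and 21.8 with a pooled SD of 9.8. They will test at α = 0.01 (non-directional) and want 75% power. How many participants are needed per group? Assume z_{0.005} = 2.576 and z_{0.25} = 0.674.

n = 141 per group

Cohen's d = |M₁ − M₂| / SD_pooled = |25.6 − 21.8| / 9.8 = 3.8 / 9.8 = 0.388.
For two independent groups with equal n: n = 2·((z_{α/2} + z_β) / d)².
z_{α/2} + z_β = 2.576 + 0.674 = 3.250.
n = 2 × (3.250 / 0.388)² = 2 × 8.376² = 2 × 70.16 = 140.3.
Round up to the next whole participant.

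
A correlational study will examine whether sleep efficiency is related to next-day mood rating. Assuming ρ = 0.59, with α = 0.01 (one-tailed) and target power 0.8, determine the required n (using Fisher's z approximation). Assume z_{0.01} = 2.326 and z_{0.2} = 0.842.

n = 25

Fisher's z: C = ½·ln((1+r)/(1−r)) = ½·ln(3.8780) = 0.6777.
n = ((z_{α} + z_β)/C)² + 3.
(2.326 + 0.842) / 0.6777 = 3.168 / 0.6777 = 4.675.
n = 4.675² + 3 = 21.85 + 3 = 24.9.
Round up.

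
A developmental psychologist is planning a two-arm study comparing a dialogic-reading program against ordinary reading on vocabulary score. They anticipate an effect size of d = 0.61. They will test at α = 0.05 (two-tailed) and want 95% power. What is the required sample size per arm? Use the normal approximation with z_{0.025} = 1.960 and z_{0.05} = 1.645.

For two independent groups with equal n: n = 2·((z_{α/2} + z_β) / d)².
z_{α/2} + z_β = 1.960 + 1.645 = 3.605.
n = 2 × (3.605 / 0.61)² = 2 × 5.910² = 2 × 34.93 = 69.9.
Round up to the next whole participant.

n = 70 per group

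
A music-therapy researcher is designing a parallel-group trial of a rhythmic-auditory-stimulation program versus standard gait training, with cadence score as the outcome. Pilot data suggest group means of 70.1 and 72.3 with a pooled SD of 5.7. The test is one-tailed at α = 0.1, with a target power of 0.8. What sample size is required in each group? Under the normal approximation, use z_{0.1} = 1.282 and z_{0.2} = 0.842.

Cohen's d = |M₁ − M₂| / SD_pooled = |70.1 − 72.3| / 5.7 = 2.2 / 5.7 = 0.386.
For two independent groups with equal n: n = 2·((z_{α} + z_β) / d)².
z_{α} + z_β = 1.282 + 0.842 = 2.124.
n = 2 × (2.124 / 0.386)² = 2 × 5.503² = 2 × 30.28 = 60.6.
Round up to the next whole participant.

n = 61 per group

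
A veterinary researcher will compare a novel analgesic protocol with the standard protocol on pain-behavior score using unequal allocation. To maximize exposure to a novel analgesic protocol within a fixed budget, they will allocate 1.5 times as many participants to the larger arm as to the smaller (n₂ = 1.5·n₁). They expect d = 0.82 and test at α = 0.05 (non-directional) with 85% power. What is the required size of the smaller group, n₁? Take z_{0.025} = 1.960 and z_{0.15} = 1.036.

With allocation ratio k = n₂/n₁ = 1.5, Var(x̄₁−x̄₂) = σ²(1/n₁ + 1/(k·n₁)) = σ²·(k+1)/(k·n₁).
So n₁ = (1 + 1/k)·((z_{α/2} + z_β)/d)² = 1.667 × (2.996/0.82)².
n₁ = 1.667 × 13.35 = 22.2.
Round up: n₁ = 23, giving n₂ = ⌈1.5 × 23⌉ = ⌈34.5⌉ = 35.

n₁ = 23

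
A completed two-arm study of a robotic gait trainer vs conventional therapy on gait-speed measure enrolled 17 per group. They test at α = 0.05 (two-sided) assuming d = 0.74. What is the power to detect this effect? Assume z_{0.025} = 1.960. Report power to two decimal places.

For two equal groups, power = Φ(d·√(n/2) − z_{α/2}).
d·√(n/2) = 0.74 × √(17/2) = 0.74 × 2.915 = 2.157.
z_β = 2.157 − 1.960 = 0.197.
Power = Φ(0.197) = 0.578.

power ≈ 0.58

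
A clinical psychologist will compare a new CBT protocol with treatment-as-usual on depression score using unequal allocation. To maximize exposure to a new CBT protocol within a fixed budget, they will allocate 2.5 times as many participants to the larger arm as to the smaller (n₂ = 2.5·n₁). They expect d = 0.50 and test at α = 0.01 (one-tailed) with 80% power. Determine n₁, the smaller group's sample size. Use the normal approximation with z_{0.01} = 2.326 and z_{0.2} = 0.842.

n₁ = 57

With allocation ratio k = n₂/n₁ = 2.5, Var(x̄₁−x̄₂) = σ²(1/n₁ + 1/(k·n₁)) = σ²·(k+1)/(k·n₁).
So n₁ = (1 + 1/k)·((z_{α} + z_β)/d)² = 1.400 × (3.168/0.50)².
n₁ = 1.400 × 40.14 = 56.2.
Round up: n₁ = 57, giving n₂ = ⌈2.5 × 57⌉ = ⌈142.5⌉ = 143.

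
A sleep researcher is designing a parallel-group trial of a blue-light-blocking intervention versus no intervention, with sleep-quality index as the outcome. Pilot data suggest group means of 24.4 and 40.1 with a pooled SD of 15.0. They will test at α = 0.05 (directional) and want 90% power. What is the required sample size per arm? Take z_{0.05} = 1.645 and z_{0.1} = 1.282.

n = 16 per group

Cohen's d = |M₁ − M₂| / SD_pooled = |24.4 − 40.1| / 15.0 = 15.7 / 15.0 = 1.047.
For two independent groups with equal n: n = 2·((z_{α} + z_β) / d)².
z_{α} + z_β = 1.645 + 1.282 = 2.927.
n = 2 × (2.927 / 1.047)² = 2 × 2.796² = 2 × 7.82 = 15.6.
Round up to the next whole participant.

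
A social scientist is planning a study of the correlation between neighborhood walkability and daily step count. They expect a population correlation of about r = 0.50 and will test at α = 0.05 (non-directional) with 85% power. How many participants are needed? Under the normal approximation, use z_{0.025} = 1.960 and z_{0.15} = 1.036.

Fisher's z: C = ½·ln((1+r)/(1−r)) = ½·ln(3.0000) = 0.5493.
n = ((z_{α/2} + z_β)/C)² + 3.
(1.960 + 1.036) / 0.5493 = 2.996 / 0.5493 = 5.454.
n = 5.454² + 3 = 29.75 + 3 = 32.7.
Round up.

n = 33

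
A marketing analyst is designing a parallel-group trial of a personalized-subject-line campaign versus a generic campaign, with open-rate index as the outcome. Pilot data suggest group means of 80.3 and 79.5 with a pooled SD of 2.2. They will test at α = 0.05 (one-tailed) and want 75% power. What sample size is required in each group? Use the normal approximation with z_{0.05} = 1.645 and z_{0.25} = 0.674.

Cohen's d = |M₁ − M₂| / SD_pooled = |80.3 − 79.5| / 2.2 = 0.8 / 2.2 = 0.364.
For two independent groups with equal n: n = 2·((z_{α} + z_β) / d)².
z_{α} + z_β = 1.645 + 0.674 = 2.319.
n = 2 × (2.319 / 0.364)² = 2 × 6.371² = 2 × 40.59 = 81.2.
Round up to the next whole participant.

n = 82 per group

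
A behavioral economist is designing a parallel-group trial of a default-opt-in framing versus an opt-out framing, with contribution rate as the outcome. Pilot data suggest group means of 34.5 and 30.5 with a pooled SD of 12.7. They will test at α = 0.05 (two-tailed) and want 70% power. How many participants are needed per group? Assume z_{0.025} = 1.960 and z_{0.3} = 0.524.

n = 125 per group

Cohen's d = |M₁ − M₂| / SD_pooled = |34.5 − 30.5| / 12.7 = 4.0 / 12.7 = 0.315.
For two independent groups with equal n: n = 2·((z_{α/2} + z_β) / d)².
z_{α/2} + z_β = 1.960 + 0.524 = 2.484.
n = 2 × (2.484 / 0.315)² = 2 × 7.886² = 2 × 62.18 = 124.4.
Round up to the next whole participant.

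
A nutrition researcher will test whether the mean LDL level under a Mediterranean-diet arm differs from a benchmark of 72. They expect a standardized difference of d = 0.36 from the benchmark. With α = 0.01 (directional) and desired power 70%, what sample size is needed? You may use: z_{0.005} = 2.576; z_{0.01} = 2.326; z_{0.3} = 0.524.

For a one-sample test: n = ((z_{α} + z_β) / d)².
z_{α} + z_β = 2.326 + 0.524 = 2.850.
n = (2.850 / 0.36)² = 7.917² = 62.67.
Round up.

n = 63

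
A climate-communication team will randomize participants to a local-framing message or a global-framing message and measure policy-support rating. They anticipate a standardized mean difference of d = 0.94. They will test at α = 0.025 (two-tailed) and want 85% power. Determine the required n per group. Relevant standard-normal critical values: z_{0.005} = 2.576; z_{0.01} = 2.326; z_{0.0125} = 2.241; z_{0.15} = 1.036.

n = 25 per group

For two independent groups with equal n: n = 2·((z_{α/2} + z_β) / d)².
z_{α/2} + z_β = 2.241 + 1.036 = 3.277.
n = 2 × (3.277 / 0.94)² = 2 × 3.486² = 2 × 12.15 = 24.3.
Round up to the next whole participant.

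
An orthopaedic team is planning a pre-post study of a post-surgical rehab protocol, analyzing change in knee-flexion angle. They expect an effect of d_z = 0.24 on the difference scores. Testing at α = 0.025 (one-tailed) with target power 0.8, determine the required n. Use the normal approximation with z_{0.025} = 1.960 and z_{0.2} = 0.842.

n = 137 pairs

For a paired (one-sample on differences) test: n = ((z_{α} + z_β) / d)².
z_{α} + z_β = 1.960 + 0.842 = 2.802.
n = (2.802 / 0.24)² = 11.675² = 136.31.
Round up.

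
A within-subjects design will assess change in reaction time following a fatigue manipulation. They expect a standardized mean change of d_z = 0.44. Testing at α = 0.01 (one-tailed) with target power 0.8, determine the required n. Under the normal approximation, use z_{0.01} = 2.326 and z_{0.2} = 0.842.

n = 52 pairs

For a paired (one-sample on differences) test: n = ((z_{α} + z_β) / d)².
z_{α} + z_β = 2.326 + 0.842 = 3.168.
n = (3.168 / 0.44)² = 7.200² = 51.84.
Round up.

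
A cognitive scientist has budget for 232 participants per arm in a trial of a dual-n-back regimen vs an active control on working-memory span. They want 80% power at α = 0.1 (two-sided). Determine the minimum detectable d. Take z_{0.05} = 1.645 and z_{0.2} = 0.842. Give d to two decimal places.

d_min ≈ 0.23

For two independent groups of n = 232 each: d_min = (z_{α/2} + z_β)·√(2/n).
z-sum = 1.645 + 0.842 = 2.487.
d_min = 2.487 × √(2/232) = 2.487 × 0.0928 = 0.231.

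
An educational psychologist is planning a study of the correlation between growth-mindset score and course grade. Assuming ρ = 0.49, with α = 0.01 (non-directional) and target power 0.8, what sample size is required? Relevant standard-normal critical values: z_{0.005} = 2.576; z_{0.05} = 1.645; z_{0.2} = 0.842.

Fisher's z: C = ½·ln((1+r)/(1−r)) = ½·ln(2.9216) = 0.5361.
n = ((z_{α/2} + z_β)/C)² + 3.
(2.576 + 0.842) / 0.5361 = 3.418 / 0.5361 = 6.376.
n = 6.376² + 3 = 40.65 + 3 = 43.6.
Round up.

n = 44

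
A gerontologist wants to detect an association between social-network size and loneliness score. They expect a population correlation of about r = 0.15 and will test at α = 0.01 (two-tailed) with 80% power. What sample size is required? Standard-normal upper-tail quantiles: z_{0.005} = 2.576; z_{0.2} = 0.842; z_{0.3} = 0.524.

Fisher's z: C = ½·ln((1+r)/(1−r)) = ½·ln(1.3529) = 0.1511.
n = ((z_{α/2} + z_β)/C)² + 3.
(2.576 + 0.842) / 0.1511 = 3.418 / 0.1511 = 22.621.
n = 22.621² + 3 = 511.70 + 3 = 514.7.
Round up.

n = 515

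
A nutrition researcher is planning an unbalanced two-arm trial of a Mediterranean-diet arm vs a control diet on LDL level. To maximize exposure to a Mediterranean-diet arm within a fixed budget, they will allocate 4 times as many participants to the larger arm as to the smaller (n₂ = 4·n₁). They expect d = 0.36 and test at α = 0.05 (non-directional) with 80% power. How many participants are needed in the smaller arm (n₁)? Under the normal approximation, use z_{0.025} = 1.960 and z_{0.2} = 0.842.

With allocation ratio k = n₂/n₁ = 4, Var(x̄₁−x̄₂) = σ²(1/n₁ + 1/(k·n₁)) = σ²·(k+1)/(k·n₁).
So n₁ = (1 + 1/k)·((z_{α/2} + z_β)/d)² = 1.250 × (2.802/0.36)².
n₁ = 1.250 × 60.58 = 75.7.
Round up: n₁ = 76, giving n₂ = 4 × 76 = 304.

n₁ = 76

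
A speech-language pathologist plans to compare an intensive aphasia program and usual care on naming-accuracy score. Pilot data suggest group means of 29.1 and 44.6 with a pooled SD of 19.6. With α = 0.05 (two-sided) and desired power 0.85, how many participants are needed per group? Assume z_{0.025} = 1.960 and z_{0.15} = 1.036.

Cohen's d = |M₁ − M₂| / SD_pooled = |29.1 − 44.6| / 19.6 = 15.5 / 19.6 = 0.791.
For two independent groups with equal n: n = 2·((z_{α/2} + z_β) / d)².
z_{α/2} + z_β = 1.960 + 1.036 = 2.996.
n = 2 × (2.996 / 0.791)² = 2 × 3.788² = 2 × 14.35 = 28.7.
Round up to the next whole participant.

n = 29 per group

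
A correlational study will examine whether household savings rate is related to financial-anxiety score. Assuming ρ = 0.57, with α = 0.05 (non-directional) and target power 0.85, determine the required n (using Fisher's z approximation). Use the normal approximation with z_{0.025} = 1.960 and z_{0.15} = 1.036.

n = 25

Fisher's z: C = ½·ln((1+r)/(1−r)) = ½·ln(3.6512) = 0.6475.
n = ((z_{α/2} + z_β)/C)² + 3.
(1.960 + 1.036) / 0.6475 = 2.996 / 0.6475 = 4.627.
n = 4.627² + 3 = 21.41 + 3 = 24.4.
Round up.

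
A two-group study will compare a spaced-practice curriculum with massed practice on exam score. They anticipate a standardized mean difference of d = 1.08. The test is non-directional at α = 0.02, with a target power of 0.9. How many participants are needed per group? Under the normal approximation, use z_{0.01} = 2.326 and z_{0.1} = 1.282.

n = 23 per group

For two independent groups with equal n: n = 2·((z_{α/2} + z_β) / d)².
z_{α/2} + z_β = 2.326 + 1.282 = 3.608.
n = 2 × (3.608 / 1.08)² = 2 × 3.341² = 2 × 11.16 = 22.3.
Round up to the next whole participant.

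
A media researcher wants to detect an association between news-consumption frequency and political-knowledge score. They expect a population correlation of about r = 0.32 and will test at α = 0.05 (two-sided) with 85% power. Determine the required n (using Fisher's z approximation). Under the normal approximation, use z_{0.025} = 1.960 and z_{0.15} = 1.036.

Fisher's z: C = ½·ln((1+r)/(1−r)) = ½·ln(1.9412) = 0.3316.
n = ((z_{α/2} + z_β)/C)² + 3.
(1.960 + 1.036) / 0.3316 = 2.996 / 0.3316 = 9.035.
n = 9.035² + 3 = 81.63 + 3 = 84.6.
Round up.

n = 85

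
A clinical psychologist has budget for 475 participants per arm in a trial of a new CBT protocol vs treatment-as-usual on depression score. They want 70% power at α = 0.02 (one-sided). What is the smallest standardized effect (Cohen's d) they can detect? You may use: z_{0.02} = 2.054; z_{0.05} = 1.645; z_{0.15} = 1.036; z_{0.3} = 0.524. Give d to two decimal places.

For two independent groups of n = 475 each: d_min = (z_{α} + z_β)·√(2/n).
z-sum = 2.054 + 0.524 = 2.578.
d_min = 2.578 × √(2/475) = 2.578 × 0.0649 = 0.167.

d_min ≈ 0.17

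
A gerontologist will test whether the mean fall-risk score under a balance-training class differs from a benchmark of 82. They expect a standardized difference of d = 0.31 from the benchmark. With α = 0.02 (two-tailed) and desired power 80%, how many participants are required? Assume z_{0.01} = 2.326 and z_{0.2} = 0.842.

n = 105

For a one-sample test: n = ((z_{α/2} + z_β) / d)².
z_{α/2} + z_β = 2.326 + 0.842 = 3.168.
n = (3.168 / 0.31)² = 10.219² = 104.44.
Round up.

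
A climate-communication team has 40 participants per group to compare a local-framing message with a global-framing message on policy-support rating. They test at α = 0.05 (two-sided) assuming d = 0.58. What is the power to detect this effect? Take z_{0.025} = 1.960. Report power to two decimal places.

power ≈ 0.74

For two equal groups, power = Φ(d·√(n/2) − z_{α/2}).
d·√(n/2) = 0.58 × √(40/2) = 0.58 × 4.472 = 2.594.
z_β = 2.594 − 1.960 = 0.634.
Power = Φ(0.634) = 0.737.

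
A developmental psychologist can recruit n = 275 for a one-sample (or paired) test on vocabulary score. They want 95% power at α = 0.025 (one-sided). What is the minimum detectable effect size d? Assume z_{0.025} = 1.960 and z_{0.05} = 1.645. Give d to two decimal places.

d_min ≈ 0.22

For a single sample (or paired design) of n = 275: d_min = (z_{α} + z_β)/√n.
z-sum = 1.960 + 1.645 = 3.605.
d_min = 3.605 / √275 = 3.605 / 16.583 = 0.217.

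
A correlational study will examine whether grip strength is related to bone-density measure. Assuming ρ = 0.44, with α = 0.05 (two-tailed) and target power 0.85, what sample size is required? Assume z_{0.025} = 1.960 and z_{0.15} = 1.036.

Fisher's z: C = ½·ln((1+r)/(1−r)) = ½·ln(2.5714) = 0.4722.
n = ((z_{α/2} + z_β)/C)² + 3.
(1.960 + 1.036) / 0.4722 = 2.996 / 0.4722 = 6.345.
n = 6.345² + 3 = 40.26 + 3 = 43.3.
Round up.

n = 44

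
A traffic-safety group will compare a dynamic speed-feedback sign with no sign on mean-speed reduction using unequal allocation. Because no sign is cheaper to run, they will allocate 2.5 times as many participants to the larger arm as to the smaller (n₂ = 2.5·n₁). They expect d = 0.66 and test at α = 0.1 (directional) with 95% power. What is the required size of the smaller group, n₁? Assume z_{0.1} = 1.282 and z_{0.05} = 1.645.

n₁ = 28

With allocation ratio k = n₂/n₁ = 2.5, Var(x̄₁−x̄₂) = σ²(1/n₁ + 1/(k·n₁)) = σ²·(k+1)/(k·n₁).
So n₁ = (1 + 1/k)·((z_{α} + z_β)/d)² = 1.400 × (2.927/0.66)².
n₁ = 1.400 × 19.67 = 27.5.
Round up: n₁ = 28, giving n₂ = 2.5 × 28 = 70.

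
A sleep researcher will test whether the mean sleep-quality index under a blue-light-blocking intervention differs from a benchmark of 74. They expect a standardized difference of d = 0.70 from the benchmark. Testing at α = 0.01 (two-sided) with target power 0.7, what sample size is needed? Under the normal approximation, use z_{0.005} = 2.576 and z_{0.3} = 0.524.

For a one-sample test: n = ((z_{α/2} + z_β) / d)².
z_{α/2} + z_β = 2.576 + 0.524 = 3.100.
n = (3.100 / 0.70)² = 4.429² = 19.61.
Round up.

n = 20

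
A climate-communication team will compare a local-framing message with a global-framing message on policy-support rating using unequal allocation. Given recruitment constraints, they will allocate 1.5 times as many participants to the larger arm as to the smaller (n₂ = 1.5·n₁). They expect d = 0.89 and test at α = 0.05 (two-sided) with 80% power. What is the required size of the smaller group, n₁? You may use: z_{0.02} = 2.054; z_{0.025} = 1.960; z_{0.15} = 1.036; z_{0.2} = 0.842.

With allocation ratio k = n₂/n₁ = 1.5, Var(x̄₁−x̄₂) = σ²(1/n₁ + 1/(k·n₁)) = σ²·(k+1)/(k·n₁).
So n₁ = (1 + 1/k)·((z_{α/2} + z_β)/d)² = 1.667 × (2.802/0.89)².
n₁ = 1.667 × 9.91 = 16.5.
Round up: n₁ = 17, giving n₂ = ⌈1.5 × 17⌉ = ⌈25.5⌉ = 26.

n₁ = 17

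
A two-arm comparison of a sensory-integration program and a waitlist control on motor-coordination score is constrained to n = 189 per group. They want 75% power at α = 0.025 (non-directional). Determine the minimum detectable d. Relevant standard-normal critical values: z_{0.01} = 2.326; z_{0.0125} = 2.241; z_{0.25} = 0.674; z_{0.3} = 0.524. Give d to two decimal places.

d_min ≈ 0.30

For two independent groups of n = 189 each: d_min = (z_{α/2} + z_β)·√(2/n).
z-sum = 2.241 + 0.674 = 2.915.
d_min = 2.915 × √(2/189) = 2.915 × 0.1029 = 0.300.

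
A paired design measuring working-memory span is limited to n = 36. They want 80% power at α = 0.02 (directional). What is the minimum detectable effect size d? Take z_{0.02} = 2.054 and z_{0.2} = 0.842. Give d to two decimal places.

For a single sample (or paired design) of n = 36: d_min = (z_{α} + z_β)/√n.
z-sum = 2.054 + 0.842 = 2.896.
d_min = 2.896 / √36 = 2.896 / 6.000 = 0.483.

d_min ≈ 0.48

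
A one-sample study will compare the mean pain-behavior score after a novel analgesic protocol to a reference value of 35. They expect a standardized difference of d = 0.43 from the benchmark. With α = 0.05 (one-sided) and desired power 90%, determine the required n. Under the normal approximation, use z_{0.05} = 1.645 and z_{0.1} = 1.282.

n = 47

For a one-sample test: n = ((z_{α} + z_β) / d)².
z_{α} + z_β = 1.645 + 1.282 = 2.927.
n = (2.927 / 0.43)² = 6.807² = 46.33.
Round up.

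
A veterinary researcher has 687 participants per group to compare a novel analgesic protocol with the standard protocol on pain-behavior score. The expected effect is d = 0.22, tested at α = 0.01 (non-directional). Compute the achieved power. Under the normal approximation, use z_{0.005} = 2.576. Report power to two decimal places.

For two equal groups, power = Φ(d·√(n/2) − z_{α/2}).
d·√(n/2) = 0.22 × √(687/2) = 0.22 × 18.534 = 4.077.
z_β = 4.077 − 2.576 = 1.501.
Power = Φ(1.501) = 0.933.

power ≈ 0.93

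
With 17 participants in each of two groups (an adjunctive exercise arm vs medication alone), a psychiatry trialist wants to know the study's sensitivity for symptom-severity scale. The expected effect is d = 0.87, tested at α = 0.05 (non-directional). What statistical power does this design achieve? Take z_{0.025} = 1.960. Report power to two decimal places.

For two equal groups, power = Φ(d·√(n/2) − z_{α/2}).
d·√(n/2) = 0.87 × √(17/2) = 0.87 × 2.915 = 2.536.
z_β = 2.536 − 1.960 = 0.576.
Power = Φ(0.576) = 0.718.

power ≈ 0.72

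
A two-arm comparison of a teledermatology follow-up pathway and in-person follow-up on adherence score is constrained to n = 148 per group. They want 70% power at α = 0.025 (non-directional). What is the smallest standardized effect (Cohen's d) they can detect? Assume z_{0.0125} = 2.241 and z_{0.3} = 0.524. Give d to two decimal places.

d_min ≈ 0.32

For two independent groups of n = 148 each: d_min = (z_{α/2} + z_β)·√(2/n).
z-sum = 2.241 + 0.524 = 2.765.
d_min = 2.765 × √(2/148) = 2.765 × 0.1162 = 0.321.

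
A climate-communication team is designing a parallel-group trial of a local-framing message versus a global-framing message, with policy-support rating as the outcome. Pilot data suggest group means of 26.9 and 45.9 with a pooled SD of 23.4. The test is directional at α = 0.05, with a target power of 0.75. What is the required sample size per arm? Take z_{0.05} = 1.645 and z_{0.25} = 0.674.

Cohen's d = |M₁ − M₂| / SD_pooled = |26.9 − 45.9| / 23.4 = 19.0 / 23.4 = 0.812.
For two independent groups with equal n: n = 2·((z_{α} + z_β) / d)².
z_{α} + z_β = 1.645 + 0.674 = 2.319.
n = 2 × (2.319 / 0.812)² = 2 × 2.856² = 2 × 8.16 = 16.3.
Round up to the next whole participant.

n = 17 per group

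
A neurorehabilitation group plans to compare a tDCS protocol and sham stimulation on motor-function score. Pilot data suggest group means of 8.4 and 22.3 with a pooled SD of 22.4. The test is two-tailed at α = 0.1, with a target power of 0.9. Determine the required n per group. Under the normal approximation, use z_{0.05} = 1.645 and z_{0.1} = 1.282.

Cohen's d = |M₁ − M₂| / SD_pooled = |8.4 − 22.3| / 22.4 = 13.9 / 22.4 = 0.621.
For two independent groups with equal n: n = 2·((z_{α/2} + z_β) / d)².
z_{α/2} + z_β = 1.645 + 1.282 = 2.927.
n = 2 × (2.927 / 0.621)² = 2 × 4.713² = 2 × 22.22 = 44.4.
Round up to the next whole participant.

n = 45 per group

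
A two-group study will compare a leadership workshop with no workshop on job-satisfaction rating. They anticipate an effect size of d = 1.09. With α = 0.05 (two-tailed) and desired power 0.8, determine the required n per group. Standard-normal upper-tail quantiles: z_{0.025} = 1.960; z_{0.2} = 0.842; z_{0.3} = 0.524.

For two independent groups with equal n: n = 2·((z_{α/2} + z_β) / d)².
z_{α/2} + z_β = 1.960 + 0.842 = 2.802.
n = 2 × (2.802 / 1.09)² = 2 × 2.571² = 2 × 6.61 = 13.2.
Round up to the next whole participant.

n = 14 per group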